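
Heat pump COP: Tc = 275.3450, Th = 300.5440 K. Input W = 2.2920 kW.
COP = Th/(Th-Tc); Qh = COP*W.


COP = 300.5440 / 25.1990 = 11.9268
Qh = 11.9268 * 2.2920 = 27.3363 kW

COP = 11.9268, Qh = 27.3363 kW


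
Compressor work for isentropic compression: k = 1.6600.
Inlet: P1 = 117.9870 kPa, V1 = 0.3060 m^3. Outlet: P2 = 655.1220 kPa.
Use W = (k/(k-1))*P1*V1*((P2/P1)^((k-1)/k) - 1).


(k-1)/k = 0.3976
(P2/P1)^exp = 1.9770
W = 2.5152 * 117.9870 * 0.3060 * (1.9770 - 1) = 88.7163 kJ

88.7163 kJ


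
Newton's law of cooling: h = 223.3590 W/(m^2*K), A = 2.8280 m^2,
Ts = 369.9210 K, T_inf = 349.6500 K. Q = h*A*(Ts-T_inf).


dT = 20.2710 K
Q = 223.3590 * 2.8280 * 20.2710 = 12804.3647 W

12804.3647 W


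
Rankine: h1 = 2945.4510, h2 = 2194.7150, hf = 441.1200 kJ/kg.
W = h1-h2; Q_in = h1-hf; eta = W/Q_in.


W = 750.7360 kJ/kg
Q_in = 2504.3310 kJ/kg
eta = 0.2998 = 29.9775%

eta = 29.9775%


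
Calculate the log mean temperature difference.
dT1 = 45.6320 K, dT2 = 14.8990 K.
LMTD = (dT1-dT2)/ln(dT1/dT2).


dT1/dT2 = 3.0628
ln(dT1/dT2) = 1.1193
LMTD = 30.7330 / 1.1193 = 27.4570 K

27.4570 K


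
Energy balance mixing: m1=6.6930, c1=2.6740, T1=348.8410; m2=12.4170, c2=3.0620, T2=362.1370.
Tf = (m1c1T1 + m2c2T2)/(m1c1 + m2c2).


num = 20011.9940
den = 55.9179
Tf = 357.8815 K

357.8815 K


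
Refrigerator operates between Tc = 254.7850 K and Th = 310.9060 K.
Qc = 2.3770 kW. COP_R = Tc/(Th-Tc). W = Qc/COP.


COP = 254.7850 / 56.1210 = 4.5399
W = 2.3770 / 4.5399 = 0.5236 kW

COP = 4.5399, W = 0.5236 kW


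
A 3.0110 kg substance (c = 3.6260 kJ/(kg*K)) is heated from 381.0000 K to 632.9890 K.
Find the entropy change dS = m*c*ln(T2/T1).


T2/T1 = 1.6614
ln(T2/T1) = 0.5077
dS = 3.0110 * 3.6260 * 0.5077 = 5.5425 kJ/K

5.5425 kJ/K


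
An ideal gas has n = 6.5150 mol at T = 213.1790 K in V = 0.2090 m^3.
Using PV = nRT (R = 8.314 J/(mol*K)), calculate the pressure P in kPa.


P = nRT/V = 6.5150 * 8.314 * 213.1790 / 0.2090
= 11546.9919 / 0.2090 = 55248.7650 Pa = 55.2488 kPa

55.2488 kPa


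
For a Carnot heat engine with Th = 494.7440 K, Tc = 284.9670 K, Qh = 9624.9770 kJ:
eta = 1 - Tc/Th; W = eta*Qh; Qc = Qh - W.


eta = 1 - 284.9670/494.7440 = 0.4240
W = 0.4240 * 9624.9770 = 4081.0981 kJ
Qc = 9624.9770 - 4081.0981 = 5543.8789 kJ

eta = 42.4011%, W = 4081.0981 kJ, Qc = 5543.8789 kJ


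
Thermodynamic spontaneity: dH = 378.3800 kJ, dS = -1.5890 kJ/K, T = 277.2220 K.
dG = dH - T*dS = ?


T*dS = 277.2220 * -1.5890 = -440.5058 kJ
dG = 378.3800 + 440.5058 = 818.8858 kJ (non-spontaneous)

dG = 818.8858 kJ, non-spontaneous


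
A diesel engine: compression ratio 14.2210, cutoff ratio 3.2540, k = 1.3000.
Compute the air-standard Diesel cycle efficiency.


r^(k-1) = 2.2176
rc^k = 4.6360
eta = 0.4404 = 44.0440%

44.0440%


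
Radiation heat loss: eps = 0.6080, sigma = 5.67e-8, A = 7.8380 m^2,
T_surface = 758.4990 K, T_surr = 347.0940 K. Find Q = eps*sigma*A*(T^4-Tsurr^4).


T^4 = 3.3099e+11
Tsurr^4 = 1.4514e+10
Q = 0.6080 * 5.67e-8 * 7.8380 * 3.1648e+11 = 85514.1598 W

85514.1598 W


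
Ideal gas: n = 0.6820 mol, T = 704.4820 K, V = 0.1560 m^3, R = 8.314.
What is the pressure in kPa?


P = nRT/V = 0.6820 * 8.314 * 704.4820 / 0.1560
= 3994.5172 / 0.1560 = 25605.8795 Pa = 25.6059 kPa

25.6059 kPa


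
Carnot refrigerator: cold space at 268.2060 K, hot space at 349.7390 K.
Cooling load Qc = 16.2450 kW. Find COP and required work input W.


COP = 268.2060 / 81.5330 = 3.2895
W = 16.2450 / 3.2895 = 4.9384 kW

COP = 3.2895, W = 4.9384 kW


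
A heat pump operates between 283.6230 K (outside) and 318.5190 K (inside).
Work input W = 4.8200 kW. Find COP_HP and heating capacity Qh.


COP = 318.5190 / 34.8960 = 9.1277
Qh = 9.1277 * 4.8200 = 43.9953 kW

COP = 9.1277, Qh = 43.9953 kW


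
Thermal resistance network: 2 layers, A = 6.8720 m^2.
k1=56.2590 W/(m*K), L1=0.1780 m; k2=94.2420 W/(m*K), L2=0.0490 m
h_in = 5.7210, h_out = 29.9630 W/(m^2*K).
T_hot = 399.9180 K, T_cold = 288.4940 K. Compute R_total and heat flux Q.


R_conv_in = 1/(5.7210*6.8720) = 0.0254
R_1 = 0.1780/(56.2590*6.8720) = 0.0005
R_2 = 0.0490/(94.2420*6.8720) = 7.5660e-05
R_conv_out = 1/(29.9630*6.8720) = 0.0049
R_total = 0.0308 K/W
Q = 111.4240 / 0.0308 = 3614.3258 W

R_total = 0.0308 K/W, Q = 3614.3258 W


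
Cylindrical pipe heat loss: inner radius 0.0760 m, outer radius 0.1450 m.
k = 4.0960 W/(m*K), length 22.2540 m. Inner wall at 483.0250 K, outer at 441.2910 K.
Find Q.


dT = 41.7340 K
ln(ro/ri) = 0.6460
Q = 2*pi*4.0960*22.2540*41.7340 / 0.6460 = 37000.2896 W

37000.2896 W


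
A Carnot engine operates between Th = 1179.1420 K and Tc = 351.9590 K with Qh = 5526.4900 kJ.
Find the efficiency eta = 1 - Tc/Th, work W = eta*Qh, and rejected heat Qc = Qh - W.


eta = 1 - 351.9590/1179.1420 = 0.7015
W = 0.7015 * 5526.4900 = 3876.9025 kJ
Qc = 5526.4900 - 3876.9025 = 1649.5875 kJ

eta = 70.1513%, W = 3876.9025 kJ, Qc = 1649.5875 kJ


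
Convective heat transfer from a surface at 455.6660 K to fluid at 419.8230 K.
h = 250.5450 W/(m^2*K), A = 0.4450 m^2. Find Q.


dT = 35.8430 K
Q = 250.5450 * 0.4450 * 35.8430 = 3996.2266 W

3996.2266 W


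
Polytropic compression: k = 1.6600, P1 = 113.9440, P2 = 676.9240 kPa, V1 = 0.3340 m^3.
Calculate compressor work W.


(k-1)/k = 0.3976
(P2/P1)^exp = 2.0308
W = 2.5152 * 113.9440 * 0.3340 * (2.0308 - 1) = 98.6714 kJ

98.6714 kJ


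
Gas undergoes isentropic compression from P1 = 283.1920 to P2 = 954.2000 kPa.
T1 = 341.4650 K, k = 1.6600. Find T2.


(k-1)/k = 0.3976
(P2/P1)^exp = 1.6209
T2 = 341.4650 * 1.6209 = 553.4754 K

553.4754 K


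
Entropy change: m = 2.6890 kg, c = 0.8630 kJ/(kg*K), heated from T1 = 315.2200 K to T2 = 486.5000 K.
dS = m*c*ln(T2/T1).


T2/T1 = 1.5434
ln(T2/T1) = 0.4340
dS = 2.6890 * 0.8630 * 0.4340 = 1.0071 kJ/K

1.0071 kJ/K


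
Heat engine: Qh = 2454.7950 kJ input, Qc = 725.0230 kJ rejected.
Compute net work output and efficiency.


W = 2454.7950 - 725.0230 = 1729.7720 kJ
eta = 1729.7720 / 2454.7950 = 0.7047 = 70.4650%

W = 1729.7720 kJ, eta = 70.4650%


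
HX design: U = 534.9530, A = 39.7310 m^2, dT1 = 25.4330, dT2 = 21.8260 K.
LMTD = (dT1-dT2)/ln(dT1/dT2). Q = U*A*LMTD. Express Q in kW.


LMTD = 23.5835 K
Q = 534.9530 * 39.7310 * 23.5835 = 501249.7984 W = 501.2498 kW

501.2498 kW


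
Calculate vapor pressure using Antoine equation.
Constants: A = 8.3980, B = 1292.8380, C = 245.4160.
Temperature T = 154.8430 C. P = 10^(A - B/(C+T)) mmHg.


C+T = 400.2590
B/(C+T) = 3.2300
log10(P) = 8.3980 - 3.2300 = 5.1680
P = 10^5.1680 = 147230.0391 mmHg

147230.0391 mmHg


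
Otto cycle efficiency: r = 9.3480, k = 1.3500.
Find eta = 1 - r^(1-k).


r^(k-1) = 2.1865
eta = 1 - 1/2.1865 = 0.5427 = 54.2650%

54.2650%


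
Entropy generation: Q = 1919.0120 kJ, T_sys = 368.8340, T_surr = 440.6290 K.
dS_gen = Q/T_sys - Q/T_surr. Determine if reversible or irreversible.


dS_sys = 1919.0120/368.8340 = 5.2029 kJ/K
dS_surr = -1919.0120/440.6290 = -4.3552 kJ/K
dS_gen = 5.2029 - 4.3552 = 0.8478 kJ/K (irreversible)

dS_gen = 0.8478 kJ/K, irreversible


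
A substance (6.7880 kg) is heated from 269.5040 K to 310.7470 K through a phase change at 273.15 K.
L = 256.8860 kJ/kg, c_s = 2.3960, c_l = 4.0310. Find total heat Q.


Q1 (sensible, solid) = 6.7880 * 2.3960 * 3.6460 = 59.2987 kJ
Q2 (latent) = 6.7880 * 256.8860 = 1743.7422 kJ
Q3 (sensible, liquid) = 6.7880 * 4.0310 * 37.5970 = 1028.7452 kJ
Q_total = 2831.7861 kJ

2831.7861 kJ


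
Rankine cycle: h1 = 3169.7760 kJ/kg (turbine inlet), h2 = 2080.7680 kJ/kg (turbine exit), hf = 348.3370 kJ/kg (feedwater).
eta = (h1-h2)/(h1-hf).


W = 1089.0080 kJ/kg
Q_in = 2821.4390 kJ/kg
eta = 0.3860 = 38.5976%

eta = 38.5976%


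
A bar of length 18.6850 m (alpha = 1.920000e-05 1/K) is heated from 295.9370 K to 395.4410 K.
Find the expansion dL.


dT = 99.5040 K
dL = 1.920000e-05 * 18.6850 * 99.5040 = 0.035697 m
L_final = 18.720697 m

dL = 0.035697 m


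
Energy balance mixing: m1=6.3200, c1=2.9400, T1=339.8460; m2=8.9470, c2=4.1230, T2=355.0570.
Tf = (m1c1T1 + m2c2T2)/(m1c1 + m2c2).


num = 19412.1240
den = 55.4693
Tf = 349.9617 K

349.9617 K


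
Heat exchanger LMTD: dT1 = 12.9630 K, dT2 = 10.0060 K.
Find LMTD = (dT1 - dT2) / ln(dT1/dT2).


dT1/dT2 = 1.2955
ln(dT1/dT2) = 0.2589
LMTD = 2.9570 / 0.2589 = 11.4208 K

11.4208 K


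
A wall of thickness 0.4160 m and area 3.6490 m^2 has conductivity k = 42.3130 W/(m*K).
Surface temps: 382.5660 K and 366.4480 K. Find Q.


dT = 16.1180 K
Q = 42.3130 * 3.6490 * 16.1180 / 0.4160 = 5982.2630 W

5982.2630 W


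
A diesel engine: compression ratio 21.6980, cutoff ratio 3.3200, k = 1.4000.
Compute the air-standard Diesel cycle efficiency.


r^(k-1) = 3.4243
rc^k = 5.3653
eta = 0.6075 = 60.7509%

60.7509%


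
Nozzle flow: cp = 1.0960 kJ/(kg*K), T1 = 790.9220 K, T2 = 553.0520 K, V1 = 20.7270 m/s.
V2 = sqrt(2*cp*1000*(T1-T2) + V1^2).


dT = 237.8700 K
2*cp*1000*dT = 521411.0400
V1^2 = 429.6085
V2 = sqrt(521840.6485) = 722.3854 m/s

722.3854 m/s


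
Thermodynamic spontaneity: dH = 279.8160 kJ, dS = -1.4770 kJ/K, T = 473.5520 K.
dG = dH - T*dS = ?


T*dS = 473.5520 * -1.4770 = -699.4363 kJ
dG = 279.8160 + 699.4363 = 979.2523 kJ (non-spontaneous)

dG = 979.2523 kJ, non-spontaneous


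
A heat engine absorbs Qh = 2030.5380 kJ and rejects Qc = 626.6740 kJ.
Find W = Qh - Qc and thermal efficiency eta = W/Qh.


W = 2030.5380 - 626.6740 = 1403.8640 kJ
eta = 1403.8640 / 2030.5380 = 0.6914 = 69.1375%

W = 1403.8640 kJ, eta = 69.1375%


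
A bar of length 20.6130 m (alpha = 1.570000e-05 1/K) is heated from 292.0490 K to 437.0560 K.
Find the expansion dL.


dT = 145.0070 K
dL = 1.570000e-05 * 20.6130 * 145.0070 = 0.046928 m
L_final = 20.659928 m

dL = 0.046928 m


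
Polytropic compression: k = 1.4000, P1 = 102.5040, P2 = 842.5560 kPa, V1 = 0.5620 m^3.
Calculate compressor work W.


(k-1)/k = 0.2857
(P2/P1)^exp = 1.8255
W = 3.5000 * 102.5040 * 0.5620 * (1.8255 - 1) = 166.4470 kJ

166.4470 kJ


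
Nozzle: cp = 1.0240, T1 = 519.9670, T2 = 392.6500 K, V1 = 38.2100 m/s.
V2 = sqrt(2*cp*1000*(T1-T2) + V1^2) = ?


dT = 127.3170 K
2*cp*1000*dT = 260745.2160
V1^2 = 1460.0041
V2 = sqrt(262205.2201) = 512.0598 m/s

512.0598 m/s


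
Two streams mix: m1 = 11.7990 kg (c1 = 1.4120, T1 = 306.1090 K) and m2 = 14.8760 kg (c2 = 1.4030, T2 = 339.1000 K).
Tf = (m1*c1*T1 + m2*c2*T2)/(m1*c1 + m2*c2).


num = 12177.1991
den = 37.5312
Tf = 324.4552 K

324.4552 K


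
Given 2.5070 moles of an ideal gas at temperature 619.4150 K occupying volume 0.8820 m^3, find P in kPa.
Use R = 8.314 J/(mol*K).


P = nRT/V = 2.5070 * 8.314 * 619.4150 / 0.8820
= 12910.5895 / 0.8820 = 14637.8566 Pa = 14.6379 kPa

14.6379 kPa


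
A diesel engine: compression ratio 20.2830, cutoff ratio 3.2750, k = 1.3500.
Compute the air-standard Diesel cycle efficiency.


r^(k-1) = 2.8675
rc^k = 4.9606
eta = 0.5503 = 55.0271%

55.0271%


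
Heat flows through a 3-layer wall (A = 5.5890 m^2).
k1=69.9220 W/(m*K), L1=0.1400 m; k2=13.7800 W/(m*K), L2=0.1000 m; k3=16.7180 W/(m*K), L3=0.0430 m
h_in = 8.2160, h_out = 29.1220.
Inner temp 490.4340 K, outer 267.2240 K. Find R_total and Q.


R_conv_in = 1/(8.2160*5.5890) = 0.0218
R_1 = 0.1400/(69.9220*5.5890) = 0.0004
R_2 = 0.1000/(13.7800*5.5890) = 0.0013
R_3 = 0.0430/(16.7180*5.5890) = 0.0005
R_conv_out = 1/(29.1220*5.5890) = 0.0061
R_total = 0.0300 K/W
Q = 223.2100 / 0.0300 = 7430.8832 W

R_total = 0.0300 K/W, Q = 7430.8832 W


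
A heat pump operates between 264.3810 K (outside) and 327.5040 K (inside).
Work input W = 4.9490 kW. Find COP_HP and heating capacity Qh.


COP = 327.5040 / 63.1230 = 5.1883
Qh = 5.1883 * 4.9490 = 25.6771 kW

COP = 5.1883, Qh = 25.6771 kW


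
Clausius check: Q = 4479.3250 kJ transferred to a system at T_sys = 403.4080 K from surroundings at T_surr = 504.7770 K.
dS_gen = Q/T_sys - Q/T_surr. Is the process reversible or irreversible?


dS_sys = 4479.3250/403.4080 = 11.1037 kJ/K
dS_surr = -4479.3250/504.7770 = -8.8739 kJ/K
dS_gen = 11.1037 - 8.8739 = 2.2298 kJ/K (irreversible)

dS_gen = 2.2298 kJ/K, irreversible


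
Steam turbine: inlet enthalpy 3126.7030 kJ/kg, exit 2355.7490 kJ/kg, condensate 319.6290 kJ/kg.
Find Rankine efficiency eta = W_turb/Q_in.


W = 770.9540 kJ/kg
Q_in = 2807.0740 kJ/kg
eta = 0.2746 = 27.4647%

eta = 27.4647%


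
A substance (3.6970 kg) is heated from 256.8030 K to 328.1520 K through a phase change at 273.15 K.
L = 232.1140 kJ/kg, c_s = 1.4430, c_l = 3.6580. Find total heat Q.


Q1 (sensible, solid) = 3.6970 * 1.4430 * 16.3470 = 87.2075 kJ
Q2 (latent) = 3.6970 * 232.1140 = 858.1255 kJ
Q3 (sensible, liquid) = 3.6970 * 3.6580 * 55.0020 = 743.8265 kJ
Q_total = 1689.1594 kJ

1689.1594 kJ


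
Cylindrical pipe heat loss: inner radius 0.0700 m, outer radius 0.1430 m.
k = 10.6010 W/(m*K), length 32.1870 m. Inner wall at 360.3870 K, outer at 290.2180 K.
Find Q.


dT = 70.1690 K
ln(ro/ri) = 0.7143
Q = 2*pi*10.6010*32.1870*70.1690 / 0.7143 = 210591.9728 W

210591.9728 W


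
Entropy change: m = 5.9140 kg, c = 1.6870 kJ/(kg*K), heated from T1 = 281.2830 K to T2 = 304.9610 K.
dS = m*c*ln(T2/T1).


T2/T1 = 1.0842
ln(T2/T1) = 0.0808
dS = 5.9140 * 1.6870 * 0.0808 = 0.8064 kJ/K

0.8064 kJ/K


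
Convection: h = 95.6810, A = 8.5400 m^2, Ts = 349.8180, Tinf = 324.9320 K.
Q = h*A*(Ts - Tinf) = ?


dT = 24.8860 K
Q = 95.6810 * 8.5400 * 24.8860 = 20334.7423 W

20334.7423 W


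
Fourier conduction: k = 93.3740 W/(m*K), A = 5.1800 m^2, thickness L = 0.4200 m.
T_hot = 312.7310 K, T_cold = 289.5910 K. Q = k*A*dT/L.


dT = 23.1400 K
Q = 93.3740 * 5.1800 * 23.1400 / 0.4200 = 26648.3171 W

26648.3171 W


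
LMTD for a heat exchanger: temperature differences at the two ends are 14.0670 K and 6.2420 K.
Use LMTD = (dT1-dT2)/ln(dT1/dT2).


dT1/dT2 = 2.2536
ln(dT1/dT2) = 0.8125
LMTD = 7.8250 / 0.8125 = 9.6304 K

9.6304 K


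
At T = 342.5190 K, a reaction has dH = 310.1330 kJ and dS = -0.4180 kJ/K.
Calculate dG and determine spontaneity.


T*dS = 342.5190 * -0.4180 = -143.1729 kJ
dG = 310.1330 + 143.1729 = 453.3059 kJ (non-spontaneous)

dG = 453.3059 kJ, non-spontaneous


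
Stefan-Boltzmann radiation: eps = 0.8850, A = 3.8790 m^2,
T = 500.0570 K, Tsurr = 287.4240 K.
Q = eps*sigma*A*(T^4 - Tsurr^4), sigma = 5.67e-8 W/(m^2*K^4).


T^4 = 6.2529e+10
Tsurr^4 = 6.8248e+09
Q = 0.8850 * 5.67e-8 * 3.8790 * 5.5704e+10 = 10842.5123 W

10842.5123 W


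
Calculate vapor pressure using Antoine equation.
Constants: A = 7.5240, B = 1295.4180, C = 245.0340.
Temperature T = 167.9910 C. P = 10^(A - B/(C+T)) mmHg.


C+T = 413.0250
B/(C+T) = 3.1364
log10(P) = 7.5240 - 3.1364 = 4.3876
P = 10^4.3876 = 24410.9414 mmHg

24410.9414 mmHg


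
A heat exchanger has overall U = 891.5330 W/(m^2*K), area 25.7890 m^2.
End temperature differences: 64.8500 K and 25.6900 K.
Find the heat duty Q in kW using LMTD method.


LMTD = 42.2906 K
Q = 891.5330 * 25.7890 * 42.2906 = 972333.6150 W = 972.3336 kW

972.3336 kW


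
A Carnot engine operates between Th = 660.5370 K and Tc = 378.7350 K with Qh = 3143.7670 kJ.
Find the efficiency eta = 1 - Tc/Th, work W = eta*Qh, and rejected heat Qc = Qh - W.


eta = 1 - 378.7350/660.5370 = 0.4266
W = 0.4266 * 3143.7670 = 1341.2115 kJ
Qc = 3143.7670 - 1341.2115 = 1802.5555 kJ

eta = 42.6626%, W = 1341.2115 kJ, Qc = 1802.5555 kJ


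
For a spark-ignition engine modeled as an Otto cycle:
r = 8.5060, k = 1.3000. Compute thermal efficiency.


r^(k-1) = 1.9007
eta = 1 - 1/1.9007 = 0.4739 = 47.3883%

47.3883%


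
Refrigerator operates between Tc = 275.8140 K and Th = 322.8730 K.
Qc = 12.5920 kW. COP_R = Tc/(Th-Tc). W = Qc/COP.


COP = 275.8140 / 47.0590 = 5.8610
W = 12.5920 / 5.8610 = 2.1484 kW

COP = 5.8610, W = 2.1484 kW


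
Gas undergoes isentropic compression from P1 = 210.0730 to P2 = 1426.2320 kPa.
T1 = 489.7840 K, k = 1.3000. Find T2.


(k-1)/k = 0.2308
(P2/P1)^exp = 1.5558
T2 = 489.7840 * 1.5558 = 762.0142 K

762.0142 K


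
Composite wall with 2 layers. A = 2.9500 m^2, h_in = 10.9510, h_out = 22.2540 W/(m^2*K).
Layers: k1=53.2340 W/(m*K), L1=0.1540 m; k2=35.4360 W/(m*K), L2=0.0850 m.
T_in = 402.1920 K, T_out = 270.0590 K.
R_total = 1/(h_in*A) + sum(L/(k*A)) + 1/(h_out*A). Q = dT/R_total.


R_conv_in = 1/(10.9510*2.9500) = 0.0310
R_1 = 0.1540/(53.2340*2.9500) = 0.0010
R_2 = 0.0850/(35.4360*2.9500) = 0.0008
R_conv_out = 1/(22.2540*2.9500) = 0.0152
R_total = 0.0480 K/W
Q = 132.1330 / 0.0480 = 2753.8758 W

R_total = 0.0480 K/W, Q = 2753.8758 W


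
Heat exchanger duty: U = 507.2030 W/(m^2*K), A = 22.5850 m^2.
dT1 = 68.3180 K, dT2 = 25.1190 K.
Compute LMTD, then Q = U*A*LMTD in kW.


LMTD = 43.1753 K
Q = 507.2030 * 22.5850 * 43.1753 = 494580.9123 W = 494.5809 kW

494.5809 kW


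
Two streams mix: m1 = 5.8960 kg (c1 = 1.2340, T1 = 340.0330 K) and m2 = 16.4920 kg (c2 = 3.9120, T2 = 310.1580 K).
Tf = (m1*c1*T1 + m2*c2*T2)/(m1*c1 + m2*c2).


num = 22484.3377
den = 71.7924
Tf = 313.1856 K

313.1856 K


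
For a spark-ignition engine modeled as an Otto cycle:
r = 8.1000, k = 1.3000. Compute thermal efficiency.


r^(k-1) = 1.8730
eta = 1 - 1/1.8730 = 0.4661 = 46.6107%

46.6107%


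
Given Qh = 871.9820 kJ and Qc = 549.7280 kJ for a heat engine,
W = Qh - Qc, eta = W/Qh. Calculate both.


W = 871.9820 - 549.7280 = 322.2540 kJ
eta = 322.2540 / 871.9820 = 0.3696 = 36.9565%

W = 322.2540 kJ, eta = 36.9565%


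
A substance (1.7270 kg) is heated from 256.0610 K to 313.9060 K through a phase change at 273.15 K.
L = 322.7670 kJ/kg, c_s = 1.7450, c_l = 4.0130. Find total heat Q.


Q1 (sensible, solid) = 1.7270 * 1.7450 * 17.0890 = 51.4997 kJ
Q2 (latent) = 1.7270 * 322.7670 = 557.4186 kJ
Q3 (sensible, liquid) = 1.7270 * 4.0130 * 40.7560 = 282.4575 kJ
Q_total = 891.3757 kJ

891.3757 kJ


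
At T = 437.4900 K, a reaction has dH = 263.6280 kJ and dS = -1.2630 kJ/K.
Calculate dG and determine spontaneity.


T*dS = 437.4900 * -1.2630 = -552.5499 kJ
dG = 263.6280 + 552.5499 = 816.1779 kJ (non-spontaneous)

dG = 816.1779 kJ, non-spontaneous


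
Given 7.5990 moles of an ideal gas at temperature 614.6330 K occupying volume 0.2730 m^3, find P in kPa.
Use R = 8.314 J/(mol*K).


P = nRT/V = 7.5990 * 8.314 * 614.6330 / 0.2730
= 38831.3365 / 0.2730 = 142239.3280 Pa = 142.2393 kPa

142.2393 kPa


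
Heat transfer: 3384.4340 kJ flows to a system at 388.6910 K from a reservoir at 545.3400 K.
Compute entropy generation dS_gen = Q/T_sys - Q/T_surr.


dS_sys = 3384.4340/388.6910 = 8.7073 kJ/K
dS_surr = -3384.4340/545.3400 = -6.2061 kJ/K
dS_gen = 8.7073 - 6.2061 = 2.5012 kJ/K (irreversible)

dS_gen = 2.5012 kJ/K, irreversible


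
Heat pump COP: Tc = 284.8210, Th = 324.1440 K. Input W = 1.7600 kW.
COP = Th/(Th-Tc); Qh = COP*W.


COP = 324.1440 / 39.3230 = 8.2431
Qh = 8.2431 * 1.7600 = 14.5079 kW

COP = 8.2431, Qh = 14.5079 kW


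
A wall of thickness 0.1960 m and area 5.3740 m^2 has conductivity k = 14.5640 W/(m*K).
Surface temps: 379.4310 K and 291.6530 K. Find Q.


dT = 87.7780 K
Q = 14.5640 * 5.3740 * 87.7780 / 0.1960 = 35051.6077 W

35051.6077 W


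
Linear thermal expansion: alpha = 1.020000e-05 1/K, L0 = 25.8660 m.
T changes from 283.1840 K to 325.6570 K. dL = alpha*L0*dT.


dT = 42.4730 K
dL = 1.020000e-05 * 25.8660 * 42.4730 = 0.011206 m
L_final = 25.877206 m

dL = 0.011206 m


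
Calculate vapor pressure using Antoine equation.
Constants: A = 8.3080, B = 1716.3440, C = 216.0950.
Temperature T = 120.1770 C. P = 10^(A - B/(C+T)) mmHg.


C+T = 336.2720
B/(C+T) = 5.1040
log10(P) = 8.3080 - 5.1040 = 3.2040
P = 10^3.2040 = 1599.4298 mmHg

1599.4298 mmHg


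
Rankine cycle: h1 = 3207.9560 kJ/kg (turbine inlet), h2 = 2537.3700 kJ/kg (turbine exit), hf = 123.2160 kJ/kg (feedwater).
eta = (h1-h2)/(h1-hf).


W = 670.5860 kJ/kg
Q_in = 3084.7400 kJ/kg
eta = 0.2174 = 21.7388%

eta = 21.7388%


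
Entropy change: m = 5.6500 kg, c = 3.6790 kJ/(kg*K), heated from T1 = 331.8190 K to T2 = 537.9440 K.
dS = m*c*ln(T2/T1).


T2/T1 = 1.6212
ln(T2/T1) = 0.4832
dS = 5.6500 * 3.6790 * 0.4832 = 10.0432 kJ/K

10.0432 kJ/K


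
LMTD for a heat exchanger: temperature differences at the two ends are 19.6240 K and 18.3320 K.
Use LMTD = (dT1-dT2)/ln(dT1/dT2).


dT1/dT2 = 1.0705
ln(dT1/dT2) = 0.0681
LMTD = 1.2920 / 0.0681 = 18.9707 K

18.9707 K


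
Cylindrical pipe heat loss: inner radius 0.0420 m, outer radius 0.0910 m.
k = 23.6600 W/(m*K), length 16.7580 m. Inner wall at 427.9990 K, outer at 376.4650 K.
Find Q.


dT = 51.5340 K
ln(ro/ri) = 0.7732
Q = 2*pi*23.6600*16.7580*51.5340 / 0.7732 = 166044.4952 W

166044.4952 W


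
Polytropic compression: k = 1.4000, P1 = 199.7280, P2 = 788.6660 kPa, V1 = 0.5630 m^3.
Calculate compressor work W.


(k-1)/k = 0.2857
(P2/P1)^exp = 1.4805
W = 3.5000 * 199.7280 * 0.5630 * (1.4805 - 1) = 189.1170 kJ

189.1170 kJ


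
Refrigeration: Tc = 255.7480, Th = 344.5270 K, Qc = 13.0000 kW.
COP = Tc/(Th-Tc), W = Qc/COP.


COP = 255.7480 / 88.7790 = 2.8807
W = 13.0000 / 2.8807 = 4.5128 kW

COP = 2.8807, W = 4.5128 kW


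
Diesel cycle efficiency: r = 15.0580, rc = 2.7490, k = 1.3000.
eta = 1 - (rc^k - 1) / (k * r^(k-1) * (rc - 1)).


r^(k-1) = 2.2560
rc^k = 3.7233
eta = 0.4691 = 46.9078%

46.9078%


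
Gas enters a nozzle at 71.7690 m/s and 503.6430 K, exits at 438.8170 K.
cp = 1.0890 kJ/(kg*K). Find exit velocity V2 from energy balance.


dT = 64.8260 K
2*cp*1000*dT = 141191.0280
V1^2 = 5150.7894
V2 = sqrt(146341.8174) = 382.5465 m/s

382.5465 m/s


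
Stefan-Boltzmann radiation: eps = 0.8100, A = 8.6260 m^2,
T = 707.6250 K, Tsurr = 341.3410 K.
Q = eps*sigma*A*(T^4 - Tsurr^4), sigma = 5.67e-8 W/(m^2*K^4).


T^4 = 2.5073e+11
Tsurr^4 = 1.3575e+10
Q = 0.8100 * 5.67e-8 * 8.6260 * 2.3716e+11 = 93954.1033 W

93954.1033 W


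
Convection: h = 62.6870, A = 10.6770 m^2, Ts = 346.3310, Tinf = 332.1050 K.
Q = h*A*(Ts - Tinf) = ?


dT = 14.2260 K
Q = 62.6870 * 10.6770 * 14.2260 = 9521.5912 W

9521.5912 W


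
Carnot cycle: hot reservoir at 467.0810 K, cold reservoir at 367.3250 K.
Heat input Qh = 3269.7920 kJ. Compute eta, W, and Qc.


eta = 1 - 367.3250/467.0810 = 0.2136
W = 0.2136 * 3269.7920 = 698.3401 kJ
Qc = 3269.7920 - 698.3401 = 2571.4519 kJ

eta = 21.3573%, W = 698.3401 kJ, Qc = 2571.4519 kJ


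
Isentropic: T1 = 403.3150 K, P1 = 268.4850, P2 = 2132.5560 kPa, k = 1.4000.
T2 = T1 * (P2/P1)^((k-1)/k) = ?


(k-1)/k = 0.2857
(P2/P1)^exp = 1.8077
T2 = 403.3150 * 1.8077 = 729.0908 K

729.0908 K


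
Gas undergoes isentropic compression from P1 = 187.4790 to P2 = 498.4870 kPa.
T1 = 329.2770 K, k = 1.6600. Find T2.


(k-1)/k = 0.3976
(P2/P1)^exp = 1.4752
T2 = 329.2770 * 1.4752 = 485.7564 K

485.7564 K


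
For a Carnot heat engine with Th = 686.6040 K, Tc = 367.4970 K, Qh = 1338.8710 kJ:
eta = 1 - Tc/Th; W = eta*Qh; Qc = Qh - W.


eta = 1 - 367.4970/686.6040 = 0.4648
W = 0.4648 * 1338.8710 = 622.2555 kJ
Qc = 1338.8710 - 622.2555 = 716.6155 kJ

eta = 46.4761%, W = 622.2555 kJ, Qc = 716.6155 kJ


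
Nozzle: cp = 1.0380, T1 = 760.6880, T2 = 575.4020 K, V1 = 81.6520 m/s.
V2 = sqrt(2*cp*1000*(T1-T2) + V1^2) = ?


dT = 185.2860 K
2*cp*1000*dT = 384653.7360
V1^2 = 6667.0491
V2 = sqrt(391320.7851) = 625.5564 m/s

625.5564 m/s


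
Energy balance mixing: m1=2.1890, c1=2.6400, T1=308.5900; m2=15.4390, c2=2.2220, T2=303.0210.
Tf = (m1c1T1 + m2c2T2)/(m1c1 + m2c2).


num = 12178.6035
den = 40.0844
Tf = 303.8239 K

303.8239 K


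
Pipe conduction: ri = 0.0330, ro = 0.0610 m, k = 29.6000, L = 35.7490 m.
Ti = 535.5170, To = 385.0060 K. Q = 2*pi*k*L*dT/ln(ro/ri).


dT = 150.5110 K
ln(ro/ri) = 0.6144
Q = 2*pi*29.6000*35.7490*150.5110 / 0.6144 = 1628832.1444 W

1628832.1444 W


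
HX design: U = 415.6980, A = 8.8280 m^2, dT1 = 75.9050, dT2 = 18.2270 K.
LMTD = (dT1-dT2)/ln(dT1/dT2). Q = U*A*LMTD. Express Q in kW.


LMTD = 40.4310 K
Q = 415.6980 * 8.8280 * 40.4310 = 148372.9609 W = 148.3730 kW

148.3730 kW


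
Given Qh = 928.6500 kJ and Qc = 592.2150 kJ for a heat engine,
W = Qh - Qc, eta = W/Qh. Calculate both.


W = 928.6500 - 592.2150 = 336.4350 kJ
eta = 336.4350 / 928.6500 = 0.3623 = 36.2284%

W = 336.4350 kJ, eta = 36.2284%


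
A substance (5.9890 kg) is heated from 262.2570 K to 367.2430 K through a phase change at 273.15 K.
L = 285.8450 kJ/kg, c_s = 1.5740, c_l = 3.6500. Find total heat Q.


Q1 (sensible, solid) = 5.9890 * 1.5740 * 10.8930 = 102.6849 kJ
Q2 (latent) = 5.9890 * 285.8450 = 1711.9257 kJ
Q3 (sensible, liquid) = 5.9890 * 3.6500 * 94.0930 = 2056.8589 kJ
Q_total = 3871.4695 kJ

3871.4695 kJ


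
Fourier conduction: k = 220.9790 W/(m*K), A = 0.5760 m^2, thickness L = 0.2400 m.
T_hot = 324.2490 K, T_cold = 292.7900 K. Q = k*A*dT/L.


dT = 31.4590 K
Q = 220.9790 * 0.5760 * 31.4590 / 0.2400 = 16684.2681 W

16684.2681 W


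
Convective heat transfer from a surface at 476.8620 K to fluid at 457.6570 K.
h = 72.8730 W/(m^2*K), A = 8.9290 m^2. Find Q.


dT = 19.2050 K
Q = 72.8730 * 8.9290 * 19.2050 = 12496.3673 W

12496.3673 W


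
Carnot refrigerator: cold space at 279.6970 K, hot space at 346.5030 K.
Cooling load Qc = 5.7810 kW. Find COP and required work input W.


COP = 279.6970 / 66.8060 = 4.1867
W = 5.7810 / 4.1867 = 1.3808 kW

COP = 4.1867, W = 1.3808 kW


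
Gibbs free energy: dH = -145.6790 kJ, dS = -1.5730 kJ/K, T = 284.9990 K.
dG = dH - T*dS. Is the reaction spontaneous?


T*dS = 284.9990 * -1.5730 = -448.3034 kJ
dG = -145.6790 + 448.3034 = 302.6244 kJ (non-spontaneous)

dG = 302.6244 kJ, non-spontaneous


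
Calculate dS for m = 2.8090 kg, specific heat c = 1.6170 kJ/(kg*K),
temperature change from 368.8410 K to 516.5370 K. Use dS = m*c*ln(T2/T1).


T2/T1 = 1.4004
ln(T2/T1) = 0.3368
dS = 2.8090 * 1.6170 * 0.3368 = 1.5297 kJ/K

1.5297 kJ/K


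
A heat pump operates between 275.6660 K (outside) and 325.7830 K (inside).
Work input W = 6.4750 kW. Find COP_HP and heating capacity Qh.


COP = 325.7830 / 50.1170 = 6.5004
Qh = 6.5004 * 6.4750 = 42.0904 kW

COP = 6.5004, Qh = 42.0904 kW


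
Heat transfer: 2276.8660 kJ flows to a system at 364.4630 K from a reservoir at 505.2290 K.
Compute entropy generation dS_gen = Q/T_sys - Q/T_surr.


dS_sys = 2276.8660/364.4630 = 6.2472 kJ/K
dS_surr = -2276.8660/505.2290 = -4.5066 kJ/K
dS_gen = 6.2472 - 4.5066 = 1.7406 kJ/K (irreversible)

dS_gen = 1.7406 kJ/K, irreversible


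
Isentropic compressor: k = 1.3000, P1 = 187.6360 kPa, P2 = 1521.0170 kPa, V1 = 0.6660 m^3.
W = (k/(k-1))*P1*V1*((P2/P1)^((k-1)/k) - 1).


(k-1)/k = 0.2308
(P2/P1)^exp = 1.6208
W = 4.3333 * 187.6360 * 0.6660 * (1.6208 - 1) = 336.1696 kJ

336.1696 kJ


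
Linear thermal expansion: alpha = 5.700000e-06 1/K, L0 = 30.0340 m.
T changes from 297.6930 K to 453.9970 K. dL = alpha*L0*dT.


dT = 156.3040 K
dL = 5.700000e-06 * 30.0340 * 156.3040 = 0.026758 m
L_final = 30.060758 m

dL = 0.026758 m


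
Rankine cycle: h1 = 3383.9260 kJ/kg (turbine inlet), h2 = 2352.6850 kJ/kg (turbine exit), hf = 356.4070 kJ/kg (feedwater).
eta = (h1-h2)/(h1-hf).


W = 1031.2410 kJ/kg
Q_in = 3027.5190 kJ/kg
eta = 0.3406 = 34.0622%

eta = 34.0622%


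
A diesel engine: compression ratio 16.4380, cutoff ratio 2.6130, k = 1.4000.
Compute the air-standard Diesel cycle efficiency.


r^(k-1) = 3.0644
rc^k = 3.8370
eta = 0.5900 = 59.0021%

59.0021%


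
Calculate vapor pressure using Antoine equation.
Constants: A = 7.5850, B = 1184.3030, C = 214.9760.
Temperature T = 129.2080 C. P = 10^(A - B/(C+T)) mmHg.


C+T = 344.1840
B/(C+T) = 3.4409
log10(P) = 7.5850 - 3.4409 = 4.1441
P = 10^4.1441 = 13934.7507 mmHg

13934.7507 mmHg


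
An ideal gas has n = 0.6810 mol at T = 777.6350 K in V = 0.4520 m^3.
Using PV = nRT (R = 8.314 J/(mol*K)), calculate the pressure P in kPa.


P = nRT/V = 0.6810 * 8.314 * 777.6350 / 0.4520
= 4402.8403 / 0.4520 = 9740.7971 Pa = 9.7408 kPa

9.7408 kPa


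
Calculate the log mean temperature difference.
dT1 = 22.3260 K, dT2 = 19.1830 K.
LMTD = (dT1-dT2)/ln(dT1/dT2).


dT1/dT2 = 1.1638
ln(dT1/dT2) = 0.1517
LMTD = 3.1430 / 0.1517 = 20.7148 K

20.7148 K


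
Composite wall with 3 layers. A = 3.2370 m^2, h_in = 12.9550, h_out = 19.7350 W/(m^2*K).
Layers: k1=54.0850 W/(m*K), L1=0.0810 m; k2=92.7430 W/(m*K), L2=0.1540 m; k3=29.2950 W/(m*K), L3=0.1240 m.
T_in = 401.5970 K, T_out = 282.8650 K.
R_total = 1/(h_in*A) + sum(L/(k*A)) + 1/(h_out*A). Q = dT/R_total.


R_conv_in = 1/(12.9550*3.2370) = 0.0238
R_1 = 0.0810/(54.0850*3.2370) = 0.0005
R_2 = 0.1540/(92.7430*3.2370) = 0.0005
R_3 = 0.1240/(29.2950*3.2370) = 0.0013
R_conv_out = 1/(19.7350*3.2370) = 0.0157
R_total = 0.0418 K/W
Q = 118.7320 / 0.0418 = 2841.6121 W

R_total = 0.0418 K/W, Q = 2841.6121 W


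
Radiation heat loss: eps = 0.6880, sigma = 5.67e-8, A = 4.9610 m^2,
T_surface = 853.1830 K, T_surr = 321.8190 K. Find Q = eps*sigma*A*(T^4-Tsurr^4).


T^4 = 5.2987e+11
Tsurr^4 = 1.0726e+10
Q = 0.6880 * 5.67e-8 * 4.9610 * 5.1914e+11 = 100468.0121 W

100468.0121 W


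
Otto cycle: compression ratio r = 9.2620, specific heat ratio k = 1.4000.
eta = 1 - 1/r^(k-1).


r^(k-1) = 2.4360
eta = 1 - 1/2.4360 = 0.5895 = 58.9495%

58.9495%


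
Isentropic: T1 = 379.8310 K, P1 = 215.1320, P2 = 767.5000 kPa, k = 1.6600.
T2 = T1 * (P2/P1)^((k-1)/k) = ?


(k-1)/k = 0.3976
(P2/P1)^exp = 1.6581
T2 = 379.8310 * 1.6581 = 629.8088 K

629.8088 K


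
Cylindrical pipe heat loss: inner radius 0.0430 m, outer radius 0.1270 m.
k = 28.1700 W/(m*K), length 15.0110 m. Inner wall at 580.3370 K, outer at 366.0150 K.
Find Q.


dT = 214.3220 K
ln(ro/ri) = 1.0830
Q = 2*pi*28.1700*15.0110*214.3220 / 1.0830 = 525799.1285 W

525799.1285 W


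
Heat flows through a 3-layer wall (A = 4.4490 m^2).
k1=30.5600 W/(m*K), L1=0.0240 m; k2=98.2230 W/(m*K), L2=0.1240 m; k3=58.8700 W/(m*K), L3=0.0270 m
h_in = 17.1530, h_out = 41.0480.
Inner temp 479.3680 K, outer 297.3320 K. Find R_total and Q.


R_conv_in = 1/(17.1530*4.4490) = 0.0131
R_1 = 0.0240/(30.5600*4.4490) = 0.0002
R_2 = 0.1240/(98.2230*4.4490) = 0.0003
R_3 = 0.0270/(58.8700*4.4490) = 0.0001
R_conv_out = 1/(41.0480*4.4490) = 0.0055
R_total = 0.0191 K/W
Q = 182.0360 / 0.0191 = 9509.2983 W

R_total = 0.0191 K/W, Q = 9509.2983 W


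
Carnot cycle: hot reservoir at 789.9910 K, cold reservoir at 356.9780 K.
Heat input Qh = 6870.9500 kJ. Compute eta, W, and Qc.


eta = 1 - 356.9780/789.9910 = 0.5481
W = 0.5481 * 6870.9500 = 3766.1324 kJ
Qc = 6870.9500 - 3766.1324 = 3104.8176 kJ

eta = 54.8124%, W = 3766.1324 kJ, Qc = 3104.8176 kJ


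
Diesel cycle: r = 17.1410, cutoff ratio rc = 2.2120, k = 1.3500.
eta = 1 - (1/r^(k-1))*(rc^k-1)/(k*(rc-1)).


r^(k-1) = 2.7034
rc^k = 2.9205
eta = 0.5658 = 56.5820%

56.5820%


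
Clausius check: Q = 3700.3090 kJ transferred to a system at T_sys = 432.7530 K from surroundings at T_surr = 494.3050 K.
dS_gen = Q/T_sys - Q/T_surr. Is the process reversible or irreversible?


dS_sys = 3700.3090/432.7530 = 8.5506 kJ/K
dS_surr = -3700.3090/494.3050 = -7.4859 kJ/K
dS_gen = 8.5506 - 7.4859 = 1.0647 kJ/K (irreversible)

dS_gen = 1.0647 kJ/K, irreversible


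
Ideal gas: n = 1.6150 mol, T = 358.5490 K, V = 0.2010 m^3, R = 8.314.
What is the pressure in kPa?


P = nRT/V = 1.6150 * 8.314 * 358.5490 / 0.2010
= 4814.2769 / 0.2010 = 23951.6262 Pa = 23.9516 kPa

23.9516 kPa


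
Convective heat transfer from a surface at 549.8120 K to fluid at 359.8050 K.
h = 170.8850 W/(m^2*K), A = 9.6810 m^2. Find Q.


dT = 190.0070 K
Q = 170.8850 * 9.6810 * 190.0070 = 314335.7405 W

314335.7405 W


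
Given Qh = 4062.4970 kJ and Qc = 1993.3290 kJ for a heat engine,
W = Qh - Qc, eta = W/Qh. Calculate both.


W = 4062.4970 - 1993.3290 = 2069.1680 kJ
eta = 2069.1680 / 4062.4970 = 0.5093 = 50.9334%

W = 2069.1680 kJ, eta = 50.9334%


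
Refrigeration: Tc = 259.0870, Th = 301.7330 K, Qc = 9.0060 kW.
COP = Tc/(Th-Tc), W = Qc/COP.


COP = 259.0870 / 42.6460 = 6.0753
W = 9.0060 / 6.0753 = 1.4824 kW

COP = 6.0753, W = 1.4824 kW


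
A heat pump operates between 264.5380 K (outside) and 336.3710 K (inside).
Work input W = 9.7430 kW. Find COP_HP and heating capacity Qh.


COP = 336.3710 / 71.8330 = 4.6827
Qh = 4.6827 * 9.7430 = 45.6234 kW

COP = 4.6827, Qh = 45.6234 kW


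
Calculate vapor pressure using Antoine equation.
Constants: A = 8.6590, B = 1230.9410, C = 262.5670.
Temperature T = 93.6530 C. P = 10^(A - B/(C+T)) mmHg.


C+T = 356.2200
B/(C+T) = 3.4556
log10(P) = 8.6590 - 3.4556 = 5.2034
P = 10^5.2034 = 159748.2181 mmHg

159748.2181 mmHg


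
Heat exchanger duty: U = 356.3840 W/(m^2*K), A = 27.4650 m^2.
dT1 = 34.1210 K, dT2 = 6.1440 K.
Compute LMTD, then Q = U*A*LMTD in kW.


LMTD = 16.3185 K
Q = 356.3840 * 27.4650 * 16.3185 = 159726.6579 W = 159.7267 kW

159.7267 kW


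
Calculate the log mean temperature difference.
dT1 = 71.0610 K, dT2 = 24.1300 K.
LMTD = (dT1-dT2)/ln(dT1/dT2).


dT1/dT2 = 2.9449
ln(dT1/dT2) = 1.0801
LMTD = 46.9310 / 1.0801 = 43.4513 K

43.4513 K


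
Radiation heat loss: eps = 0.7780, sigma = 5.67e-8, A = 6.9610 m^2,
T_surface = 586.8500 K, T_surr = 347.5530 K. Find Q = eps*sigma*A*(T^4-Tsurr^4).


T^4 = 1.1861e+11
Tsurr^4 = 1.4591e+10
Q = 0.7780 * 5.67e-8 * 6.9610 * 1.0402e+11 = 31939.8163 W

31939.8163 W


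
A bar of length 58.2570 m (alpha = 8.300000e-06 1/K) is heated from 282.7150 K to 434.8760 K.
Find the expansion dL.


dT = 152.1610 K
dL = 8.300000e-06 * 58.2570 * 152.1610 = 0.073575 m
L_final = 58.330575 m

dL = 0.073575 m


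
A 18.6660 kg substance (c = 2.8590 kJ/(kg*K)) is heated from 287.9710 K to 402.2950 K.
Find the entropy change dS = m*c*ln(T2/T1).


T2/T1 = 1.3970
ln(T2/T1) = 0.3343
dS = 18.6660 * 2.8590 * 0.3343 = 17.8417 kJ/K

17.8417 kJ/K


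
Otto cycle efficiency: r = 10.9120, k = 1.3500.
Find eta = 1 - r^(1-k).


r^(k-1) = 2.3082
eta = 1 - 1/2.3082 = 0.5668 = 56.6755%

56.6755%


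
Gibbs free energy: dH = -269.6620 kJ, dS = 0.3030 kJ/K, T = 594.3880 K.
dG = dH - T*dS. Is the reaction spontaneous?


T*dS = 594.3880 * 0.3030 = 180.0996 kJ
dG = -269.6620 - 180.0996 = -449.7616 kJ (spontaneous)

dG = -449.7616 kJ, spontaneous


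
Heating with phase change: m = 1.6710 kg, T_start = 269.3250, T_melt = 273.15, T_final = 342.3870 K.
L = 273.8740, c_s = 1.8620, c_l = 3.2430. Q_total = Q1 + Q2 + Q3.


Q1 (sensible, solid) = 1.6710 * 1.8620 * 3.8250 = 11.9011 kJ
Q2 (latent) = 1.6710 * 273.8740 = 457.6435 kJ
Q3 (sensible, liquid) = 1.6710 * 3.2430 * 69.2370 = 375.1990 kJ
Q_total = 844.7435 kJ

844.7435 kJ


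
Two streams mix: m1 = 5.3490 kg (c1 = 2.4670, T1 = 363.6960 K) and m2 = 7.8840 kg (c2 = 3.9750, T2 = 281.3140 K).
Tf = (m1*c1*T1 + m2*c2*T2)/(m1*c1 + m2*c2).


num = 13615.3975
den = 44.5349
Tf = 305.7243 K

305.7243 K


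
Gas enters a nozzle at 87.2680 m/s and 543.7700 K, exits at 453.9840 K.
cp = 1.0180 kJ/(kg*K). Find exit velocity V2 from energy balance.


dT = 89.7860 K
2*cp*1000*dT = 182804.2960
V1^2 = 7615.7038
V2 = sqrt(190419.9998) = 436.3714 m/s

436.3714 m/s


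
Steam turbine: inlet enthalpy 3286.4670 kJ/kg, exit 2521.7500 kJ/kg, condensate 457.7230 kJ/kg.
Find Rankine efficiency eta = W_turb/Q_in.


W = 764.7170 kJ/kg
Q_in = 2828.7440 kJ/kg
eta = 0.2703 = 27.0338%

eta = 27.0338%


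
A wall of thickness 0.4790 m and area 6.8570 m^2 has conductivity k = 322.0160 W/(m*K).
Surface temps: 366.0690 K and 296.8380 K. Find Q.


dT = 69.2310 K
Q = 322.0160 * 6.8570 * 69.2310 / 0.4790 = 319136.6573 W

319136.6573 W


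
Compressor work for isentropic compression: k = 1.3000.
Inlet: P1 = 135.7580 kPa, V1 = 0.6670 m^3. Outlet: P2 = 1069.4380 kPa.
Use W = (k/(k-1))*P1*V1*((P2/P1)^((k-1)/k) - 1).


(k-1)/k = 0.2308
(P2/P1)^exp = 1.6101
W = 4.3333 * 135.7580 * 0.6670 * (1.6101 - 1) = 239.4040 kJ

239.4040 kJ


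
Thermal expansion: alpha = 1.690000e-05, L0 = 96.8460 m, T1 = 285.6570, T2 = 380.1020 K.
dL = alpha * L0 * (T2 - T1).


dT = 94.4450 K
dL = 1.690000e-05 * 96.8460 * 94.4450 = 0.154578 m
L_final = 97.000578 m

dL = 0.154578 m


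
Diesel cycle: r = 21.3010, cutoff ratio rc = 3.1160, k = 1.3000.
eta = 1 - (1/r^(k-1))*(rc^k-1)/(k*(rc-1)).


r^(k-1) = 2.5033
rc^k = 4.3820
eta = 0.5089 = 50.8866%

50.8866%


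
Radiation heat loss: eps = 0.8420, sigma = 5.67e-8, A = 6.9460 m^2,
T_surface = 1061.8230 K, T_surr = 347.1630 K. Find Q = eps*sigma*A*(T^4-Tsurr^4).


T^4 = 1.2712e+12
Tsurr^4 = 1.4526e+10
Q = 0.8420 * 5.67e-8 * 6.9460 * 1.2567e+12 = 416722.8056 W

416722.8056 W


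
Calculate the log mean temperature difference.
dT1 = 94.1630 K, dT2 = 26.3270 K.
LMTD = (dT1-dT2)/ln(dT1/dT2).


dT1/dT2 = 3.5767
ln(dT1/dT2) = 1.2744
LMTD = 67.8360 / 1.2744 = 53.2284 K

53.2284 K


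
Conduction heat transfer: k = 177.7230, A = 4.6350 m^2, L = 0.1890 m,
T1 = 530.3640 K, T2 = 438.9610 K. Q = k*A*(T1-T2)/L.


dT = 91.4030 K
Q = 177.7230 * 4.6350 * 91.4030 / 0.1890 = 398374.9483 W

398374.9483 W


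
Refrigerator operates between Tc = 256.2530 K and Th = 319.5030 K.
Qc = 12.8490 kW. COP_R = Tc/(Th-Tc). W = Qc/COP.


COP = 256.2530 / 63.2500 = 4.0514
W = 12.8490 / 4.0514 = 3.1715 kW

COP = 4.0514, W = 3.1715 kW


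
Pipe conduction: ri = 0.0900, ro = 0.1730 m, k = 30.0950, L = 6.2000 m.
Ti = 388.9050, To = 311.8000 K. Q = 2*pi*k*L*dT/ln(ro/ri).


dT = 77.1050 K
ln(ro/ri) = 0.6535
Q = 2*pi*30.0950*6.2000*77.1050 / 0.6535 = 138329.5193 W

138329.5193 W


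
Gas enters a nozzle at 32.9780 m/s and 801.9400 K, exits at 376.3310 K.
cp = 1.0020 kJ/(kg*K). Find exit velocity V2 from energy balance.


dT = 425.6090 K
2*cp*1000*dT = 852920.4360
V1^2 = 1087.5485
V2 = sqrt(854007.9845) = 924.1255 m/s

924.1255 m/s


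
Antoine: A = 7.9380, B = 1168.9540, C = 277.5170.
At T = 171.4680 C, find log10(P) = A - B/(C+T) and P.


C+T = 448.9850
B/(C+T) = 2.6035
log10(P) = 7.9380 - 2.6035 = 5.3345
P = 10^5.3345 = 215999.1277 mmHg

215999.1277 mmHg


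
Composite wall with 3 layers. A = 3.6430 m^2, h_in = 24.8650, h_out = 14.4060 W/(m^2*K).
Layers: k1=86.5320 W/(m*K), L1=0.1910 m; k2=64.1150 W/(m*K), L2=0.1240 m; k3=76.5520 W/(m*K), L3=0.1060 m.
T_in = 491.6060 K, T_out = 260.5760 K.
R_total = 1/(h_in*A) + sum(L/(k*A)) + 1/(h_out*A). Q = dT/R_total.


R_conv_in = 1/(24.8650*3.6430) = 0.0110
R_1 = 0.1910/(86.5320*3.6430) = 0.0006
R_2 = 0.1240/(64.1150*3.6430) = 0.0005
R_3 = 0.1060/(76.5520*3.6430) = 0.0004
R_conv_out = 1/(14.4060*3.6430) = 0.0191
R_total = 0.0316 K/W
Q = 231.0300 / 0.0316 = 7308.5444 W

R_total = 0.0316 K/W, Q = 7308.5444 W


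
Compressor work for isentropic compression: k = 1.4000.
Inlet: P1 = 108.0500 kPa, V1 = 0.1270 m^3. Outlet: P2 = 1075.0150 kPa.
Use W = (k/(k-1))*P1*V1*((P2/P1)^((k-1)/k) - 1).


(k-1)/k = 0.2857
(P2/P1)^exp = 1.9279
W = 3.5000 * 108.0500 * 0.1270 * (1.9279 - 1) = 44.5650 kJ

44.5650 kJ


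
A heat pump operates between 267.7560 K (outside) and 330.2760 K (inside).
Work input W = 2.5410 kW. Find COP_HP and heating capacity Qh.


COP = 330.2760 / 62.5200 = 5.2827
Qh = 5.2827 * 2.5410 = 13.4234 kW

COP = 5.2827, Qh = 13.4234 kW


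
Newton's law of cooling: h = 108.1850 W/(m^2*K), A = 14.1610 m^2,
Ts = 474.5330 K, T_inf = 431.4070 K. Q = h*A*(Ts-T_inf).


dT = 43.1260 K
Q = 108.1850 * 14.1610 * 43.1260 = 66069.3677 W

66069.3677 W


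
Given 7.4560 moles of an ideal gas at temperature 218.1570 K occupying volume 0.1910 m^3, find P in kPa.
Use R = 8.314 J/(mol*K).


P = nRT/V = 7.4560 * 8.314 * 218.1570 / 0.1910
= 13523.3744 / 0.1910 = 70803.0074 Pa = 70.8030 kPa

70.8030 kPa


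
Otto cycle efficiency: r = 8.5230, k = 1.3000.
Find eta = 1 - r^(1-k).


r^(k-1) = 1.9019
eta = 1 - 1/1.9019 = 0.4742 = 47.4198%

47.4198%


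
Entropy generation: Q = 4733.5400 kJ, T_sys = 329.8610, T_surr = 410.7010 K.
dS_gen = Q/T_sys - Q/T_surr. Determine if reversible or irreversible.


dS_sys = 4733.5400/329.8610 = 14.3501 kJ/K
dS_surr = -4733.5400/410.7010 = -11.5255 kJ/K
dS_gen = 14.3501 - 11.5255 = 2.8246 kJ/K (irreversible)

dS_gen = 2.8246 kJ/K, irreversible
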